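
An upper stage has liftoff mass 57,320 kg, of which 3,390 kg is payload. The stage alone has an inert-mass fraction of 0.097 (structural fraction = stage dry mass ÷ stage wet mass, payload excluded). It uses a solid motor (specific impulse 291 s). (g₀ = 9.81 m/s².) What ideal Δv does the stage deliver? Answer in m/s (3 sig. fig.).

Δv ≈ 5410 m/s

Stage wet mass = m₀ − payload = 57,320 − 3,390 = 53,930 kg.
Stage dry mass = ε × stage wet mass = 0.097 × 53,930 = 5,231.21 kg.
Burnout mass m_f = stage dry + payload = 5,231.21 + 3,390 = 8,621.21 kg.
v_e = Isp · g₀ = 291 × 9.81 = 2854.7 m/s.
Rocket equation: Δv = v_e · ln(57,320/8,621.21) = 2854.7 × ln(6.649) = 2854.7 × 1.8944 ≈ 5408 m/s.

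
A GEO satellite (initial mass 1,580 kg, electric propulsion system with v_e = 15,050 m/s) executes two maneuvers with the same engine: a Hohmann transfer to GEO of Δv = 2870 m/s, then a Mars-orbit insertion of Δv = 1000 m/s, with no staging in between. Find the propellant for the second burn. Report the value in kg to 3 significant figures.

After the first burn: m = 1580 × exp(−2870/15050.0) = 1580 × 0.82638 = 1,305.68 kg.
After the second burn: m = 1,305.68 × exp(−1000/15050.0) = 1,305.68 × 0.93571 = 1,221.74 kg.
Second-burn propellant = 1,305.68 − 1,221.74 = 83.94 kg.

propellant for the second burn ≈ 83.9 kg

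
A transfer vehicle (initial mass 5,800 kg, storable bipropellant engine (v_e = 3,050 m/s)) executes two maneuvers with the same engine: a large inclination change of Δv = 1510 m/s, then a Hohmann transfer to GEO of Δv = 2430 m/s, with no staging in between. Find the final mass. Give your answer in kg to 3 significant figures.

After the first burn: m = 5800 × exp(−1510/3050.0) = 5800 × 0.60952 = 3,535.22 kg.
After the second burn: m = 3,535.22 × exp(−2430/3050.0) = 3,535.22 × 0.45080 = 1,593.68 kg.

final mass ≈ 1590 kg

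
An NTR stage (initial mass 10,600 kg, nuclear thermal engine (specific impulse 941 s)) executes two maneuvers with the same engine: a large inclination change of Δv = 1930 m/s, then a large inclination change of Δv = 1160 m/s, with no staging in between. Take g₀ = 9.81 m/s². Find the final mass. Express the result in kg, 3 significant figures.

v_e = Isp · g₀ = 941 × 9.81 = 9231.2 m/s.
After the first burn: m = 10600 × exp(−1930/9231.2) = 10600 × 0.81134 = 8,600.2 kg.
After the second burn: m = 8,600.2 × exp(−1160/9231.2) = 8,600.2 × 0.88191 = 7,584.6 kg.

final mass ≈ 7580 kg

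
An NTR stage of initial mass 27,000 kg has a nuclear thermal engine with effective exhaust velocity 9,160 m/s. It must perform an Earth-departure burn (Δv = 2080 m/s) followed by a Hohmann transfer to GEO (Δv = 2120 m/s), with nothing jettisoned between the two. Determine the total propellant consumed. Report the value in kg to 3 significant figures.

After the first burn: m = 27000 × exp(−2080/9160.0) = 27000 × 0.79686 = 21,515.2 kg.
After the second burn: m = 21,515.2 × exp(−2120/9160.0) = 21,515.2 × 0.79339 = 17,069.9 kg.
Total propellant = m₀ − m_final = 27000 − 17,069.9 = 9,930.1 kg.

total propellant consumed ≈ 9930 kg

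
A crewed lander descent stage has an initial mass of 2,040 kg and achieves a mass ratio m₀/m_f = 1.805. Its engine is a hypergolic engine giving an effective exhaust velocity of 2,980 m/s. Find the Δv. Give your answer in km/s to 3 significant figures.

Δv ≈ 1.76 km/s

Δv = v_e · ln(1.805) = 2980.0 × 0.5906 ≈ 1759.9 m/s.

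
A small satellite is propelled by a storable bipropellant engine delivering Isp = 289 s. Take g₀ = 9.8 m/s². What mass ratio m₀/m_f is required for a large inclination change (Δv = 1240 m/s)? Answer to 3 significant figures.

mass ratio ≈ 1.55

v_e = Isp · g₀ = 289 × 9.8 = 2832.2 m/s.
From the ideal rocket equation, m₀/m_f = exp(Δv / v_e) = exp(1240 / 2832.2) = exp(0.4378) = 1.5493.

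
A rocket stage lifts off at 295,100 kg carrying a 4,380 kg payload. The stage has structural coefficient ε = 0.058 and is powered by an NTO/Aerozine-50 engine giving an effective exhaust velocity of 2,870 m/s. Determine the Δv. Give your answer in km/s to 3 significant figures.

Δv ≈ 7.55 km/s

Stage wet mass = m₀ − payload = 295,100 − 4,380 = 290,720 kg.
Stage dry mass = ε × stage wet mass = 0.058 × 290,720 = 16,861.8 kg.
Burnout mass m_f = stage dry + payload = 16,861.8 + 4,380 = 21,241.8 kg.
Using Δv = v_e ln(m₀/m_f): Δv = v_e · ln(295,100/21,241.8) = 2870.0 × ln(13.89) = 2870.0 × 2.6313 ≈ 7552 m/s.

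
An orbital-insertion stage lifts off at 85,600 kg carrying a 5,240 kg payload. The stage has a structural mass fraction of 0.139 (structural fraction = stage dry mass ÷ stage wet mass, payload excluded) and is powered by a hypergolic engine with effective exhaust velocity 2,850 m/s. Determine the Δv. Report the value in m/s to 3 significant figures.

Stage wet mass = m₀ − payload = 85,600 − 5,240 = 80,360 kg.
Stage dry mass = ε × stage wet mass = 0.139 × 80,360 = 11,170 kg.
Burnout mass m_f = stage dry + payload = 11,170 + 5,240 = 16,410 kg.
From the ideal rocket equation, Δv = v_e · ln(85,600/16,410) = 2850.0 × ln(5.216) = 2850.0 × 1.6518 ≈ 4708 m/s.

Δv ≈ 4710 m/s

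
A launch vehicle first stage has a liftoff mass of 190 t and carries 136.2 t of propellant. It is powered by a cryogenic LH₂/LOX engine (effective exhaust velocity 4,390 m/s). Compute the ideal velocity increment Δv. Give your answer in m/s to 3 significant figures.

m_f = m₀ − m_prop = 190 − 136.2 = 53.8 t.
Δv = v_e · ln(m₀/m_f) = 4390.0 × ln(3.532) = 4390.0 × 1.2618 ≈ 5539.1 m/s.

Δv ≈ 5540 m/s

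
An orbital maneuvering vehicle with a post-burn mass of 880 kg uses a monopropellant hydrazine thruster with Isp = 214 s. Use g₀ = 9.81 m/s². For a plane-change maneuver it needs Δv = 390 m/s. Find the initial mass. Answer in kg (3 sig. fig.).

v_e = Isp · g₀ = 214 × 9.81 = 2099.3 m/s.
m₀/m_f = exp(Δv / v_e) = exp(390 / 2099.3) = exp(0.1858) = 1.2041.
m₀ = m_f × 1.2041 = 880 × 1.2041 = 1,059.61 kg.

initial mass ≈ 1060 kg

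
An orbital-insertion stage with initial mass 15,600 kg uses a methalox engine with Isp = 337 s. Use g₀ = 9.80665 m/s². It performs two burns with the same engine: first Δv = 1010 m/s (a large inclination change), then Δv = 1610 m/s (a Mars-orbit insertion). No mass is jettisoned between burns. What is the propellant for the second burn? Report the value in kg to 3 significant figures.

propellant for the second burn ≈ 4430 kg

v_e = Isp · g₀ = 337 × 9.80665 = 3304.8 m/s.
After the first burn: m = 15600 × exp(−1010/3304.8) = 15600 × 0.73667 = 11,492.1 kg.
After the second burn: m = 11,492.1 × exp(−1610/3304.8) = 11,492.1 × 0.61437 = 7,060.4 kg.
Second-burn propellant = 11,492.1 − 7,060.4 = 4,431.7 kg.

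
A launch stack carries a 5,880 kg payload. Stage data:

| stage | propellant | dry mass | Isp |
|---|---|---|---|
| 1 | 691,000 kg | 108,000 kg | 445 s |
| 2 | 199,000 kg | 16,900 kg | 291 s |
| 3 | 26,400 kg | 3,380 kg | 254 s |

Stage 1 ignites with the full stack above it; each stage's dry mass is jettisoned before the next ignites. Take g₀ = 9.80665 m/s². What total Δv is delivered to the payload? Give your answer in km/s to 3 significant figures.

Δv ≈ 12.5 km/s

Ignition mass of stage 1 = 691,000+108,000 + 199,000+16,900 + 26,400+3,380 + 5,880 = 1,050,560 kg.
Stage 1: m₀ = 1,050,560 kg, m_f = 1,050,560 − 691,000 = 359,560 kg; Δv = 445×9.80665×ln(2.922) = 4364.0×1.0722 ≈ 4679 m/s.
Stage 2: m₀ = 251,560 kg, m_f = 251,560 − 199,000 = 52,560 kg; Δv = 291×9.80665×ln(4.786) = 2853.7×1.5657 ≈ 4468 m/s.
Stage 3: m₀ = 35,660 kg, m_f = 35,660 − 26,400 = 9,260 kg; Δv = 254×9.80665×ln(3.851) = 2490.9×1.3483 ≈ 3359 m/s.
Total Δv = 4679 + 4468 + 3359 = 12506 m/s.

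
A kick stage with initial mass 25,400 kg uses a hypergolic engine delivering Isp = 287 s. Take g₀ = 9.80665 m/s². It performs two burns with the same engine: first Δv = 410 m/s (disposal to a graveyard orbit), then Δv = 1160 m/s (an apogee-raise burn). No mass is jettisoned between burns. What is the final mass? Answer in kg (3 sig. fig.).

v_e = Isp · g₀ = 287 × 9.80665 = 2814.5 m/s.
After the first burn: m = 25400 × exp(−410/2814.5) = 25400 × 0.86444 = 21,956.8 kg.
After the second burn: m = 21,956.8 × exp(−1160/2814.5) = 21,956.8 × 0.66222 = 14,540.2 kg.

final mass ≈ 14500 kg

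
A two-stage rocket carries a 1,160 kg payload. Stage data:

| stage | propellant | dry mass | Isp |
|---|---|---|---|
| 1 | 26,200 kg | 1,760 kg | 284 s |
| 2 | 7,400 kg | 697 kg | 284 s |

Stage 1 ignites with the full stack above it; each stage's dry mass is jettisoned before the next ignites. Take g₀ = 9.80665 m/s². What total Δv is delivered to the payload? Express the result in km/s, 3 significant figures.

Δv ≈ 7.86 km/s

Ignition mass of stage 1 = 26,200+1,760 + 7,400+697 + 1,160 = 37,217 kg.
Stage 1: m₀ = 37,217 kg, m_f = 37,217 − 26,200 = 11,017 kg; Δv = 284×9.80665×ln(3.378) = 2785.1×1.2173 ≈ 3390 m/s.
Stage 2: m₀ = 9,257 kg, m_f = 9,257 − 7,400 = 1,857 kg; Δv = 284×9.80665×ln(4.985) = 2785.1×1.6064 ≈ 4474 m/s.
Total Δv = 3390 + 4474 = 7864 m/s.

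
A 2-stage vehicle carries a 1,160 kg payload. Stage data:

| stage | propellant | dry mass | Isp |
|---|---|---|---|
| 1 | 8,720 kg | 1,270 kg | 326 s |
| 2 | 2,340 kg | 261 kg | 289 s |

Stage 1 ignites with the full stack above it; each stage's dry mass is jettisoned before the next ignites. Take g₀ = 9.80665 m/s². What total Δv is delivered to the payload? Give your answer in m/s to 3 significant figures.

Δv ≈ 5970 m/s

Ignition mass of stage 1 = 8,720+1,270 + 2,340+261 + 1,160 = 13,751 kg.
Stage 1: m₀ = 13,751 kg, m_f = 13,751 − 8,720 = 5,031 kg; Δv = 326×9.80665×ln(2.733) = 3197.0×1.0055 ≈ 3215 m/s.
Stage 2: m₀ = 3,761 kg, m_f = 3,761 − 2,340 = 1,421 kg; Δv = 289×9.80665×ln(2.647) = 2834.1×0.9733 ≈ 2759 m/s.
Total Δv = 3215 + 2759 = 5974 m/s.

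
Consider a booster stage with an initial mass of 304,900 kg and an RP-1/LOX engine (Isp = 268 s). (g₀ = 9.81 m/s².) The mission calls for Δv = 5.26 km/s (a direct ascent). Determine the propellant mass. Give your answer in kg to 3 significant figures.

propellant mass ≈ 264000 kg

v_e = Isp · g₀ = 268 × 9.81 = 2629.1 m/s.
By the Tsiolkovsky rocket equation, m₀/m_f = exp(Δv / v_e) = exp(5260 / 2629.1) = exp(2.0007) = 7.3942.
m_f = 304,900 / 7.3942 = 41,235 kg, so propellant = m₀ − m_f = 304,900 − 41,235 = 263,665 kg.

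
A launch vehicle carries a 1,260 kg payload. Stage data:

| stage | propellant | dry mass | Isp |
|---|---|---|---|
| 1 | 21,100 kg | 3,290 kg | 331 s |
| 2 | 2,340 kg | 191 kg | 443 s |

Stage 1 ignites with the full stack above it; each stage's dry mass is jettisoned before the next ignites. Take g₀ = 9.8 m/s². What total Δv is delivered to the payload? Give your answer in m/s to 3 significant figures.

Δv ≈ 8650 m/s

Ignition mass of stage 1 = 21,100+3,290 + 2,340+191 + 1,260 = 28,181 kg.
Stage 1: m₀ = 28,181 kg, m_f = 28,181 − 21,100 = 7,081 kg; Δv = 331×9.8×ln(3.98) = 3243.8×1.3812 ≈ 4480 m/s.
Stage 2: m₀ = 3,791 kg, m_f = 3,791 − 2,340 = 1,451 kg; Δv = 443×9.8×ln(2.613) = 4341.4×0.9604 ≈ 4169 m/s.
Total Δv = 4480 + 4169 = 8649 m/s.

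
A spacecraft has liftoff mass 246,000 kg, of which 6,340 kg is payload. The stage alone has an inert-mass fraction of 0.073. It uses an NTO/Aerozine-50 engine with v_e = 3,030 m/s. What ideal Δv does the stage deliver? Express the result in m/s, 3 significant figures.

Stage wet mass = m₀ − payload = 246,000 − 6,340 = 239,660 kg.
Stage dry mass = ε × stage wet mass = 0.073 × 239,660 = 17,495.2 kg.
Burnout mass m_f = stage dry + payload = 17,495.2 + 6,340 = 23,835.2 kg.
By the Tsiolkovsky rocket equation, Δv = v_e · ln(246,000/23,835.2) = 3030.0 × ln(10.32) = 3030.0 × 2.3342 ≈ 7073 m/s.

Δv ≈ 7070 m/s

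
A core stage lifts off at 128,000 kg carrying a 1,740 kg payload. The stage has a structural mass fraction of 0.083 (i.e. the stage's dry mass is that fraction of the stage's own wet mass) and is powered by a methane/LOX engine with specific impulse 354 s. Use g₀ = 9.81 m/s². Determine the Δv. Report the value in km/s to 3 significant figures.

Stage wet mass = m₀ − payload = 128,000 − 1,740 = 126,260 kg.
Stage dry mass = ε × stage wet mass = 0.083 × 126,260 = 10,479.6 kg.
Burnout mass m_f = stage dry + payload = 10,479.6 + 1,740 = 12,219.6 kg.
v_e = Isp · g₀ = 354 × 9.81 = 3472.7 m/s.
From the ideal rocket equation, Δv = v_e · ln(128,000/12,219.6) = 3472.7 × ln(10.47) = 3472.7 × 2.3490 ≈ 8157 m/s.

Δv ≈ 8.16 km/s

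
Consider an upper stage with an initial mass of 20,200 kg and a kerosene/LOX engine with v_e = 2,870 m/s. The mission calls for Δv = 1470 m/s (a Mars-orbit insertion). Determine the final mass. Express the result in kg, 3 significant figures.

Rocket equation: m₀/m_f = exp(Δv / v_e) = exp(1470 / 2870.0) = exp(0.5122) = 1.6690.
m_f = m₀ / 1.6690 = 20,200 / 1.6690 = 12,103.1 kg.

final mass ≈ 12100 kg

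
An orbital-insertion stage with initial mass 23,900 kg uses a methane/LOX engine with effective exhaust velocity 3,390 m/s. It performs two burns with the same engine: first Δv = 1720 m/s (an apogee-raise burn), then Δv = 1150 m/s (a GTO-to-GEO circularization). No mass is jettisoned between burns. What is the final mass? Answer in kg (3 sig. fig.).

final mass ≈ 10200 kg

After the first burn: m = 23900 × exp(−1720/3390.0) = 23900 × 0.60207 = 14,389.5 kg.
After the second burn: m = 14,389.5 × exp(−1150/3390.0) = 14,389.5 × 0.71232 = 10,249.9 kg.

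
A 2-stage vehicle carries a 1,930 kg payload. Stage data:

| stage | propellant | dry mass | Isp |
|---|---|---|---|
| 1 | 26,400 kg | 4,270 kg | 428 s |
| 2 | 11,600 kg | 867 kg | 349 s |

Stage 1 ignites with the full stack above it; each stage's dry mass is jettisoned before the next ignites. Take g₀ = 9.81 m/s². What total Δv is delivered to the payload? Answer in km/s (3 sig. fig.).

Δv ≈ 9.31 km/s

Ignition mass of stage 1 = 26,400+4,270 + 11,600+867 + 1,930 = 45,067 kg.
Stage 1: m₀ = 45,067 kg, m_f = 45,067 − 26,400 = 18,667 kg; Δv = 428×9.81×ln(2.414) = 4198.7×0.8814 ≈ 3701 m/s.
Stage 2: m₀ = 14,397 kg, m_f = 14,397 − 11,600 = 2,797 kg; Δv = 349×9.81×ln(5.147) = 3423.7×1.6385 ≈ 5610 m/s.
Total Δv = 3701 + 5610 = 9311 m/s.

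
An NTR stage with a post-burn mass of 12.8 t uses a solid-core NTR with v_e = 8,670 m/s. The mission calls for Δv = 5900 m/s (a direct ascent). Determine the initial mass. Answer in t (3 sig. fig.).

initial mass ≈ 25.3 t

Rocket equation: m₀/m_f = exp(Δv / v_e) = exp(5900 / 8670.0) = exp(0.6805) = 1.9749.
m₀ = m_f × 1.9749 = 12.8 × 1.9749 = 25.2787 t.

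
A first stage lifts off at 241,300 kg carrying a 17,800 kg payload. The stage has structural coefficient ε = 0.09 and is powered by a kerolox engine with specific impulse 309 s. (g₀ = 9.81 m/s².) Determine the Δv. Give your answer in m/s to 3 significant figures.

Stage wet mass = m₀ − payload = 241,300 − 17,800 = 223,500 kg.
Stage dry mass = ε × stage wet mass = 0.09 × 223,500 = 20,115 kg.
Burnout mass m_f = stage dry + payload = 20,115 + 17,800 = 37,915 kg.
v_e = Isp · g₀ = 309 × 9.81 = 3031.3 m/s.
Using Δv = v_e ln(m₀/m_f): Δv = v_e · ln(241,300/37,915) = 3031.3 × ln(6.364) = 3031.3 × 1.8507 ≈ 5610 m/s.

Δv ≈ 5610 m/s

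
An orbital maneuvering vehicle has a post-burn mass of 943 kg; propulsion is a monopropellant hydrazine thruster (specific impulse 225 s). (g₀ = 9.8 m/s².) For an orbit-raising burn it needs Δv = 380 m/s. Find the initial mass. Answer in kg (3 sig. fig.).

initial mass ≈ 1120 kg

v_e = Isp · g₀ = 225 × 9.8 = 2205.0 m/s.
Using Δv = v_e ln(m₀/m_f): m₀/m_f = exp(Δv / v_e) = exp(380 / 2205.0) = exp(0.1723) = 1.1881.
m₀ = m_f × 1.1881 = 943 × 1.1881 = 1,120.38 kg.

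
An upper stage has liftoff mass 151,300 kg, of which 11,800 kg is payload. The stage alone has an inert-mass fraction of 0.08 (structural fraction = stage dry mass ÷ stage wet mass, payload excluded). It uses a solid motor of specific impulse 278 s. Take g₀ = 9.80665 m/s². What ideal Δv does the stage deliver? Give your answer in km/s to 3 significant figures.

Stage wet mass = m₀ − payload = 151,300 − 11,800 = 139,500 kg.
Stage dry mass = ε × stage wet mass = 0.08 × 139,500 = 11,160 kg.
Burnout mass m_f = stage dry + payload = 11,160 + 11,800 = 22,960 kg.
v_e = Isp · g₀ = 278 × 9.80665 = 2726.2 m/s.
Δv = v_e · ln(151,300/22,960) = 2726.2 × ln(6.59) = 2726.2 × 1.8855 ≈ 5140 m/s.

Δv ≈ 5.14 km/s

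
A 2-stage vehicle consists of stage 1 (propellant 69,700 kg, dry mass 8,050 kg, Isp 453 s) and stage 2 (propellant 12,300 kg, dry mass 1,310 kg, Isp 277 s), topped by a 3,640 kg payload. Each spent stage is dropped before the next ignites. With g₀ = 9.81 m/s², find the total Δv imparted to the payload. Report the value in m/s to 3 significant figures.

Ignition mass of stage 1 = 69,700+8,050 + 12,300+1,310 + 3,640 = 95,000 kg.
Stage 1: m₀ = 95,000 kg, m_f = 95,000 − 69,700 = 25,300 kg; Δv = 453×9.81×ln(3.755) = 4443.9×1.3231 ≈ 5880 m/s.
Stage 2: m₀ = 17,250 kg, m_f = 17,250 − 12,300 = 4,950 kg; Δv = 277×9.81×ln(3.485) = 2717.4×1.2484 ≈ 3392 m/s.
Total Δv = 5880 + 3392 = 9272 m/s.

Δv ≈ 9270 m/s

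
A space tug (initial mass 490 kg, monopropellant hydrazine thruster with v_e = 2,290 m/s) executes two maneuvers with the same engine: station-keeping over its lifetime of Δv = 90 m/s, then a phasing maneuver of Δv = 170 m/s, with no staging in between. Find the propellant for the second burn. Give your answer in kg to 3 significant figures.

After the first burn: m = 490 × exp(−90/2290.0) = 490 × 0.96146 = 471.115 kg.
After the second burn: m = 471.115 × exp(−170/2290.0) = 471.115 × 0.92845 = 437.407 kg.
Second-burn propellant = 471.115 − 437.407 = 33.708 kg.

propellant for the second burn ≈ 33.7 kg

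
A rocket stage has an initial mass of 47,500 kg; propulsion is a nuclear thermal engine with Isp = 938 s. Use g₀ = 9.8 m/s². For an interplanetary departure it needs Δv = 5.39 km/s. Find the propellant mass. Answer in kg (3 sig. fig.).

v_e = Isp · g₀ = 938 × 9.8 = 9192.4 m/s.
m₀/m_f = exp(Δv / v_e) = exp(5390 / 9192.4) = exp(0.5864) = 1.7974.
m_f = 47,500 / 1.7974 = 26,427.1 kg, so propellant = m₀ − m_f = 47,500 − 26,427.1 = 21,072.9 kg.

propellant mass ≈ 21100 kg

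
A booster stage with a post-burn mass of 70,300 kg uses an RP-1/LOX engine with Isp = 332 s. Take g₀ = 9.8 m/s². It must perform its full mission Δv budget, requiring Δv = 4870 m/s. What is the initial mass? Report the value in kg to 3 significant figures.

initial mass ≈ 314000 kg

v_e = Isp · g₀ = 332 × 9.8 = 3253.6 m/s.
By the Tsiolkovsky rocket equation, m₀/m_f = exp(Δv / v_e) = exp(4870 / 3253.6) = exp(1.4968) = 4.4674.
m₀ = m_f × 4.4674 = 70,300 × 4.4674 = 314,058 kg.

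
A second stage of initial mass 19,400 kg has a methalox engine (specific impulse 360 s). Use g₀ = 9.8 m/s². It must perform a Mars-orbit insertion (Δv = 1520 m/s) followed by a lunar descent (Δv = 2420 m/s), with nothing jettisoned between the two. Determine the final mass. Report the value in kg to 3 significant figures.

final mass ≈ 6350 kg

v_e = Isp · g₀ = 360 × 9.8 = 3528.0 m/s.
After the first burn: m = 19400 × exp(−1520/3528.0) = 19400 × 0.64996 = 12,609.2 kg.
After the second burn: m = 12,609.2 × exp(−2420/3528.0) = 12,609.2 × 0.50362 = 6,350.25 kg.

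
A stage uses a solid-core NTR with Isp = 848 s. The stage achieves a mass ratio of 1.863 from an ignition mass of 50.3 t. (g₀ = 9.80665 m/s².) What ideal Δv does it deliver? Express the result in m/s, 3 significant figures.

v_e = Isp · g₀ = 848 × 9.80665 = 8316.0 m/s.
Δv = v_e · ln(1.863) = 8316.0 × 0.6222 ≈ 5174.1 m/s.

Δv ≈ 5170 m/s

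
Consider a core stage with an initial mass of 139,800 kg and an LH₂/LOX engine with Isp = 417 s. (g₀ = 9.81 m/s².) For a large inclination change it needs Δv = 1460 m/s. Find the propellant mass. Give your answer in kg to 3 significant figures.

propellant mass ≈ 42000 kg

v_e = Isp · g₀ = 417 × 9.81 = 4090.8 m/s.
Using Δv = v_e ln(m₀/m_f): m₀/m_f = exp(Δv / v_e) = exp(1460 / 4090.8) = exp(0.3569) = 1.4289.
m_f = 139,800 / 1.4289 = 97,837.5 kg, so propellant = m₀ − m_f = 139,800 − 97,837.5 = 41,962.5 kg.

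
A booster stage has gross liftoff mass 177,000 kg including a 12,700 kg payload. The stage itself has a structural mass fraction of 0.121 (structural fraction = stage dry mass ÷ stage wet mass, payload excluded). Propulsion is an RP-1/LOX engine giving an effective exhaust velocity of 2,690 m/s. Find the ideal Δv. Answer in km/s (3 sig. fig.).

Stage wet mass = m₀ − payload = 177,000 − 12,700 = 164,300 kg.
Stage dry mass = ε × stage wet mass = 0.121 × 164,300 = 19,880.3 kg.
Burnout mass m_f = stage dry + payload = 19,880.3 + 12,700 = 32,580.3 kg.
Using Δv = v_e ln(m₀/m_f): Δv = v_e · ln(177,000/32,580.3) = 2690.0 × ln(5.433) = 2690.0 × 1.6924 ≈ 4553 m/s.

Δv ≈ 4.55 km/s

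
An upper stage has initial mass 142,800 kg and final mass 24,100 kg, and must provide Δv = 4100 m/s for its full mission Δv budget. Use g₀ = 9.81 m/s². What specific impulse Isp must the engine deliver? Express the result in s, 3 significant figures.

ln(m₀/m_f) = ln(142800/24100) = ln(5.925) = 1.7792.
Using Δv = v_e ln(m₀/m_f): v_e = Δv / ln(m₀/m_f) = 4100 / 1.7792 = 2304.4 m/s.
Isp = v_e / g₀ = 2304.4 / 9.81 = 234.9 s.

Isp ≈ 235 s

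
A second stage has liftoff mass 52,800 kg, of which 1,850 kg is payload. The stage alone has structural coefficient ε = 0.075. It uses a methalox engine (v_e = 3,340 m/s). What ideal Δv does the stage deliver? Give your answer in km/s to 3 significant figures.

Δv ≈ 7.45 km/s

Stage wet mass = m₀ − payload = 52,800 − 1,850 = 50,950 kg.
Stage dry mass = ε × stage wet mass = 0.075 × 50,950 = 3,821.25 kg.
Burnout mass m_f = stage dry + payload = 3,821.25 + 1,850 = 5,671.25 kg.
Δv = v_e · ln(52,800/5,671.25) = 3340.0 × ln(9.31) = 3340.0 × 2.2311 ≈ 7452 m/s.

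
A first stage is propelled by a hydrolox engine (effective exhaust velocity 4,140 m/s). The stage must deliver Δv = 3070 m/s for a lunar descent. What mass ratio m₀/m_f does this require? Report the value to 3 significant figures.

m₀/m_f = exp(Δv / v_e) = exp(3070 / 4140.0) = exp(0.7415) = 2.0992.

mass ratio ≈ 2.10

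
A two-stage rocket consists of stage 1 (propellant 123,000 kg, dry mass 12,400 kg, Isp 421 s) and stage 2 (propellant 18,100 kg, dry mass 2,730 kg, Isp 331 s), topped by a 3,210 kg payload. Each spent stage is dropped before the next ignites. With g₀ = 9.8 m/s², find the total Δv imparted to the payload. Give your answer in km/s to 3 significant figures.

Δv ≈ 10.6 km/s

Ignition mass of stage 1 = 123,000+12,400 + 18,100+2,730 + 3,210 = 159,440 kg.
Stage 1: m₀ = 159,440 kg, m_f = 159,440 − 123,000 = 36,440 kg; Δv = 421×9.8×ln(4.375) = 4125.8×1.4760 ≈ 6090 m/s.
Stage 2: m₀ = 24,040 kg, m_f = 24,040 − 18,100 = 5,940 kg; Δv = 331×9.8×ln(4.047) = 3243.8×1.3980 ≈ 4535 m/s.
Total Δv = 6090 + 4535 = 10625 m/s.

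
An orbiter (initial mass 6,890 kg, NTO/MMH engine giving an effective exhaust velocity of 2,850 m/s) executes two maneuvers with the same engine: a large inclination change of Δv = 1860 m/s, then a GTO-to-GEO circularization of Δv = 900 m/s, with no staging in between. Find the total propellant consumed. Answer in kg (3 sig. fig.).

total propellant consumed ≈ 4270 kg

After the first burn: m = 6890 × exp(−1860/2850.0) = 6890 × 0.52067 = 3,587.42 kg.
After the second burn: m = 3,587.42 × exp(−900/2850.0) = 3,587.42 × 0.72921 = 2,615.98 kg.
Total propellant = m₀ − m_final = 6890 − 2,615.98 = 4,274.02 kg.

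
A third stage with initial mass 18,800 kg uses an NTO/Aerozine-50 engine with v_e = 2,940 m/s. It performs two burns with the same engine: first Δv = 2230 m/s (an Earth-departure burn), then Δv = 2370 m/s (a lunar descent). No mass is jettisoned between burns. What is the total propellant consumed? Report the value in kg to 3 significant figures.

After the first burn: m = 18800 × exp(−2230/2940.0) = 18800 × 0.46837 = 8,805.36 kg.
After the second burn: m = 8,805.36 × exp(−2370/2940.0) = 8,805.36 × 0.44659 = 3,932.39 kg.
Total propellant = m₀ − m_final = 18800 − 3,932.39 = 14,867.61 kg.

total propellant consumed ≈ 14900 kg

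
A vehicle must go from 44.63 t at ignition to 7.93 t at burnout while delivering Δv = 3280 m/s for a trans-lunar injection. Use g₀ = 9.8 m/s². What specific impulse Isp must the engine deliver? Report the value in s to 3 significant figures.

ln(m₀/m_f) = ln(44630/7930) = ln(5.628) = 1.7278.
Rocket equation: v_e = Δv / ln(m₀/m_f) = 3280 / 1.7278 = 1898.4 m/s.
Isp = v_e / g₀ = 1898.4 / 9.8 = 193.7 s.

Isp ≈ 194 s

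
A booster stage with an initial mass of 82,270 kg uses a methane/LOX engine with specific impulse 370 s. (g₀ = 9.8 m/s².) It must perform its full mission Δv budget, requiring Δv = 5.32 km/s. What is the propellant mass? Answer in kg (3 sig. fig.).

v_e = Isp · g₀ = 370 × 9.8 = 3626.0 m/s.
m₀/m_f = exp(Δv / v_e) = exp(5320 / 3626.0) = exp(1.4672) = 4.3370.
m_f = 82,270 / 4.3370 = 18,969.3 kg, so propellant = m₀ − m_f = 82,270 − 18,969.3 = 63,300.7 kg.

propellant mass ≈ 63300 kg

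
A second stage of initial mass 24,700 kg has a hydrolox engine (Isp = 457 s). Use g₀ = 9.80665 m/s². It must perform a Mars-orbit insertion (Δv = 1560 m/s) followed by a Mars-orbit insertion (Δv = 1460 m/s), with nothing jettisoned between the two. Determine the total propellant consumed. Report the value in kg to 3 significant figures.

total propellant consumed ≈ 12100 kg

v_e = Isp · g₀ = 457 × 9.80665 = 4481.6 m/s.
After the first burn: m = 24700 × exp(−1560/4481.6) = 24700 × 0.70604 = 17,439.2 kg.
After the second burn: m = 17,439.2 × exp(−1460/4481.6) = 17,439.2 × 0.72197 = 12,590.6 kg.
Total propellant = m₀ − m_final = 24700 − 12,590.6 = 12,109.4 kg.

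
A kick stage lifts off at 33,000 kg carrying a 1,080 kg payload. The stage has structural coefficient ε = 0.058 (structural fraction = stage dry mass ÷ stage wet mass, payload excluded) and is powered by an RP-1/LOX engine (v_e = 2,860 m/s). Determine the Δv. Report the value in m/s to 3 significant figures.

Δv ≈ 6920 m/s

Stage wet mass = m₀ − payload = 33,000 − 1,080 = 31,920 kg.
Stage dry mass = ε × stage wet mass = 0.058 × 31,920 = 1,851.36 kg.
Burnout mass m_f = stage dry + payload = 1,851.36 + 1,080 = 2,931.36 kg.
Rocket equation: Δv = v_e · ln(33,000/2,931.36) = 2860.0 × ln(11.26) = 2860.0 × 2.4210 ≈ 6924 m/s.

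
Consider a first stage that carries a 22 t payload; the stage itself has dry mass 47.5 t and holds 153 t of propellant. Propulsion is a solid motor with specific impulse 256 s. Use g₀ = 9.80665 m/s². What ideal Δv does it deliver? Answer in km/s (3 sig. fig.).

v_e = Isp · g₀ = 256 × 9.80665 = 2510.5 m/s.
m₀ = payload + dry + propellant = 22 + 47.5 + 153 = 222.5 t.
m_f = payload + dry = 22 + 47.5 = 69.5 t.
Rocket equation: Δv = v_e · ln(m₀/m_f) = 2510.5 × ln(3.201) = 2510.5 × 1.1636 ≈ 2921.2 m/s.

Δv ≈ 2.92 km/s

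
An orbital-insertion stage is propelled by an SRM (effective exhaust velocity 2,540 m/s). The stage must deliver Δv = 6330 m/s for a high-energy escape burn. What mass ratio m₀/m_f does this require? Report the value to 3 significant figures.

m₀/m_f = exp(Δv / v_e) = exp(6330 / 2540.0) = exp(2.4921) = 12.0869.

mass ratio ≈ 12.1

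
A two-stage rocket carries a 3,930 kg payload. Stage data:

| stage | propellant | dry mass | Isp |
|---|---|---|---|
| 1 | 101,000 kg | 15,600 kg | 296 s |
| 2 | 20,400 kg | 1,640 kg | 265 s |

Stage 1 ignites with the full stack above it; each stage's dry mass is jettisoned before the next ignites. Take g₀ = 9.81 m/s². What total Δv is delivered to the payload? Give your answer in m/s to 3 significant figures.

Δv ≈ 7580 m/s

Ignition mass of stage 1 = 101,000+15,600 + 20,400+1,640 + 3,930 = 142,570 kg.
Stage 1: m₀ = 142,570 kg, m_f = 142,570 − 101,000 = 41,570 kg; Δv = 296×9.81×ln(3.43) = 2903.8×1.2325 ≈ 3579 m/s.
Stage 2: m₀ = 25,970 kg, m_f = 25,970 − 20,400 = 5,570 kg; Δv = 265×9.81×ln(4.662) = 2599.7×1.5395 ≈ 4002 m/s.
Total Δv = 3579 + 4002 = 7581 m/s.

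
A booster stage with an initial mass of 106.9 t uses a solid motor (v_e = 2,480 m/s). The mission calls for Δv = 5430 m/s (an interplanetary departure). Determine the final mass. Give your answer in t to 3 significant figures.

Rocket equation: m₀/m_f = exp(Δv / v_e) = exp(5430 / 2480.0) = exp(2.1895) = 8.9309.
m_f = m₀ / 8.9309 = 106.9 / 8.9309 = 11.9697 t.

final mass ≈ 12.0 t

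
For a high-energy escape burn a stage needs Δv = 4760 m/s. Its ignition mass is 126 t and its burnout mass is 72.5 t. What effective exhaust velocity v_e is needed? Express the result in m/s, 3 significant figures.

ln(m₀/m_f) = ln(126000/72500) = ln(1.738) = 0.5527.
v_e = Δv / ln(m₀/m_f) = 4760 / 0.5527 = 8612.3 m/s.

v_e ≈ 8610 m/s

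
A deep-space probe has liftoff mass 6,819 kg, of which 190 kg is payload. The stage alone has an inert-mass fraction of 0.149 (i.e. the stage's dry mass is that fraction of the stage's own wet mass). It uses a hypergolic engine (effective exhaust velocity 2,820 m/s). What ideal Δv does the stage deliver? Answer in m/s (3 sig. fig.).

Stage wet mass = m₀ − payload = 6,819 − 190 = 6,629 kg.
Stage dry mass = ε × stage wet mass = 0.149 × 6,629 = 987.721 kg.
Burnout mass m_f = stage dry + payload = 987.721 + 190 = 1,177.721 kg.
Δv = v_e · ln(6,819/1,177.721) = 2820.0 × ln(5.79) = 2820.0 × 1.7561 ≈ 4952 m/s.

Δv ≈ 4950 m/s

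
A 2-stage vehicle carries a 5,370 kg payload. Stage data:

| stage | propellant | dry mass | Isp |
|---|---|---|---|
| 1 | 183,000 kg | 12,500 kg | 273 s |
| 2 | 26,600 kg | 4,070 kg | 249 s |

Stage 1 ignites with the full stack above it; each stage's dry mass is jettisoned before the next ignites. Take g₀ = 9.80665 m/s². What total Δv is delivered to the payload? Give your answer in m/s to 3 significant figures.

Ignition mass of stage 1 = 183,000+12,500 + 26,600+4,070 + 5,370 = 231,540 kg.
Stage 1: m₀ = 231,540 kg, m_f = 231,540 − 183,000 = 48,540 kg; Δv = 273×9.80665×ln(4.77) = 2677.2×1.5624 ≈ 4183 m/s.
Stage 2: m₀ = 36,040 kg, m_f = 36,040 − 26,600 = 9,440 kg; Δv = 249×9.80665×ln(3.818) = 2441.9×1.3397 ≈ 3271 m/s.
Total Δv = 4183 + 3271 = 7454 m/s.

Δv ≈ 7450 m/s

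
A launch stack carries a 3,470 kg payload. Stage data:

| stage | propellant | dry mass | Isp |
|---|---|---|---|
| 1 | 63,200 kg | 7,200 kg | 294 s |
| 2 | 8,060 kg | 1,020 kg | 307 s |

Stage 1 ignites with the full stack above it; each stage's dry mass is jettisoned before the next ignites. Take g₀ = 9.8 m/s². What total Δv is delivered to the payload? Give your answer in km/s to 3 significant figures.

Δv ≈ 7.23 km/s

Ignition mass of stage 1 = 63,200+7,200 + 8,060+1,020 + 3,470 = 82,950 kg.
Stage 1: m₀ = 82,950 kg, m_f = 82,950 − 63,200 = 19,750 kg; Δv = 294×9.8×ln(4.2) = 2881.2×1.4351 ≈ 4135 m/s.
Stage 2: m₀ = 12,550 kg, m_f = 12,550 − 8,060 = 4,490 kg; Δv = 307×9.8×ln(2.795) = 3008.6×1.0279 ≈ 3092 m/s.
Total Δv = 4135 + 3092 = 7227 m/s.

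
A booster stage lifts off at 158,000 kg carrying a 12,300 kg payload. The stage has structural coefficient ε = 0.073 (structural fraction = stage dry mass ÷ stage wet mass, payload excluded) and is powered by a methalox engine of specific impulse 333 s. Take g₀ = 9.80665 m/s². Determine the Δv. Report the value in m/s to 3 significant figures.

Δv ≈ 6300 m/s

Stage wet mass = m₀ − payload = 158,000 − 12,300 = 145,700 kg.
Stage dry mass = ε × stage wet mass = 0.073 × 145,700 = 10,636.1 kg.
Burnout mass m_f = stage dry + payload = 10,636.1 + 12,300 = 22,936.1 kg.
v_e = Isp · g₀ = 333 × 9.80665 = 3265.6 m/s.
Δv = v_e · ln(158,000/22,936.1) = 3265.6 × ln(6.889) = 3265.6 × 1.9299 ≈ 6302 m/s.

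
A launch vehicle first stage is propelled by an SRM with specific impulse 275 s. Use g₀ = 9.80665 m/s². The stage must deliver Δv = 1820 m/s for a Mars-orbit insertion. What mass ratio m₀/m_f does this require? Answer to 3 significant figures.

v_e = Isp · g₀ = 275 × 9.80665 = 2696.8 m/s.
m₀/m_f = exp(Δv / v_e) = exp(1820 / 2696.8) = exp(0.6749) = 1.9638.

mass ratio ≈ 1.96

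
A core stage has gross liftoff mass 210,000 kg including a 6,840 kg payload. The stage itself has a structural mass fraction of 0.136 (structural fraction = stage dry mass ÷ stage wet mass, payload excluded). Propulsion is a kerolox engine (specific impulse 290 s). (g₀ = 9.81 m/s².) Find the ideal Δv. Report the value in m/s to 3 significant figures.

Δv ≈ 5140 m/s

Stage wet mass = m₀ − payload = 210,000 − 6,840 = 203,160 kg.
Stage dry mass = ε × stage wet mass = 0.136 × 203,160 = 27,629.8 kg.
Burnout mass m_f = stage dry + payload = 27,629.8 + 6,840 = 34,469.8 kg.
v_e = Isp · g₀ = 290 × 9.81 = 2844.9 m/s.
From the ideal rocket equation, Δv = v_e · ln(210,000/34,469.8) = 2844.9 × ln(6.092) = 2844.9 × 1.8070 ≈ 5141 m/s.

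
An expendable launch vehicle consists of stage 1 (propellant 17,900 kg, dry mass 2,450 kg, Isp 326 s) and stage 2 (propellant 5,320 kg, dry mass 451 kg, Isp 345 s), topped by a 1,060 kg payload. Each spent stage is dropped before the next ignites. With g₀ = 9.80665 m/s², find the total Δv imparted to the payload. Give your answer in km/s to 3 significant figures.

Ignition mass of stage 1 = 17,900+2,450 + 5,320+451 + 1,060 = 27,181 kg.
Stage 1: m₀ = 27,181 kg, m_f = 27,181 − 17,900 = 9,281 kg; Δv = 326×9.80665×ln(2.929) = 3197.0×1.0745 ≈ 3435 m/s.
Stage 2: m₀ = 6,831 kg, m_f = 6,831 − 5,320 = 1,511 kg; Δv = 345×9.80665×ln(4.521) = 3383.3×1.5087 ≈ 5104 m/s.
Total Δv = 3435 + 5104 = 8539 m/s.

Δv ≈ 8.54 km/s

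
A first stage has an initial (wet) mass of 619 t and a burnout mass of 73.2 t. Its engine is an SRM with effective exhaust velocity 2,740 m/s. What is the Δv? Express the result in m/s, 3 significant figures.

Δv ≈ 5850 m/s

Δv = v_e · ln(m₀/m_f) = 2740.0 × ln(8.456) = 2740.0 × 2.1349 ≈ 5849.7 m/s.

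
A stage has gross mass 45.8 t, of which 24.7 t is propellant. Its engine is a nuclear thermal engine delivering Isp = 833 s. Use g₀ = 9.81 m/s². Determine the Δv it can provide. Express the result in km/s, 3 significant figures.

v_e = Isp · g₀ = 833 × 9.81 = 8171.7 m/s.
m_f = m₀ − m_prop = 45.8 − 24.7 = 21.1 t.
Δv = v_e · ln(m₀/m_f) = 8171.7 × ln(2.171) = 8171.7 × 0.7750 ≈ 6333.2 m/s.

Δv ≈ 6.33 km/s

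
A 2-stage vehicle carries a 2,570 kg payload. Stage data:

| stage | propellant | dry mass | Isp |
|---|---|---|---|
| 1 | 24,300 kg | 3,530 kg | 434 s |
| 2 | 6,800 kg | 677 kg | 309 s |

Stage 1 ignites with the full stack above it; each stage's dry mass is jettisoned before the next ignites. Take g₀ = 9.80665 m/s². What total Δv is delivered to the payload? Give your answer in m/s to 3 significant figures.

Δv ≈ 7790 m/s

Ignition mass of stage 1 = 24,300+3,530 + 6,800+677 + 2,570 = 37,877 kg.
Stage 1: m₀ = 37,877 kg, m_f = 37,877 − 24,300 = 13,577 kg; Δv = 434×9.80665×ln(2.79) = 4256.1×1.0260 ≈ 4367 m/s.
Stage 2: m₀ = 10,047 kg, m_f = 10,047 − 6,800 = 3,247 kg; Δv = 309×9.80665×ln(3.094) = 3030.3×1.1295 ≈ 3423 m/s.
Total Δv = 4367 + 3423 = 7790 m/s.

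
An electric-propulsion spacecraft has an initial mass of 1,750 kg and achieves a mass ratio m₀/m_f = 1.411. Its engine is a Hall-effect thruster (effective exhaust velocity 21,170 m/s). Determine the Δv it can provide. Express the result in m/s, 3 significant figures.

Δv ≈ 7290 m/s

Δv = v_e · ln(1.411) = 21170.0 × 0.3443 ≈ 7288.8 m/s.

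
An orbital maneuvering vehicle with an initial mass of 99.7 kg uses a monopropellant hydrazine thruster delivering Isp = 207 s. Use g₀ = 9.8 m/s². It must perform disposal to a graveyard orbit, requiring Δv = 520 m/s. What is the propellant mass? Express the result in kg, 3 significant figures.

v_e = Isp · g₀ = 207 × 9.8 = 2028.6 m/s.
m₀/m_f = exp(Δv / v_e) = exp(520 / 2028.6) = exp(0.2563) = 1.2922.
m_f = 99.7 / 1.2922 = 77.1552 kg, so propellant = m₀ − m_f = 99.7 − 77.1552 = 22.5448 kg.

propellant mass ≈ 22.5 kg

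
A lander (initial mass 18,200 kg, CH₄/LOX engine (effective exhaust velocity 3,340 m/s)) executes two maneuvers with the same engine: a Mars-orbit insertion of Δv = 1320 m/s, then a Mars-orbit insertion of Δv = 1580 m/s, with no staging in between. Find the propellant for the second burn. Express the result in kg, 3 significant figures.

propellant for the second burn ≈ 4620 kg

After the first burn: m = 18200 × exp(−1320/3340.0) = 18200 × 0.67354 = 12,258.4 kg.
After the second burn: m = 12,258.4 × exp(−1580/3340.0) = 12,258.4 × 0.62310 = 7,638.21 kg.
Second-burn propellant = 12,258.4 − 7,638.21 = 4,620.19 kg.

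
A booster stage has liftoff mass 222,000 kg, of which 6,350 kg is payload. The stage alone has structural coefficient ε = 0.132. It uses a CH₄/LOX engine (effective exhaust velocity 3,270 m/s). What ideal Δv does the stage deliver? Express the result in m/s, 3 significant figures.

Δv ≈ 6060 m/s

Stage wet mass = m₀ − payload = 222,000 − 6,350 = 215,650 kg.
Stage dry mass = ε × stage wet mass = 0.132 × 215,650 = 28,465.8 kg.
Burnout mass m_f = stage dry + payload = 28,465.8 + 6,350 = 34,815.8 kg.
Δv = v_e · ln(222,000/34,815.8) = 3270.0 × ln(6.376) = 3270.0 × 1.8526 ≈ 6058 m/s.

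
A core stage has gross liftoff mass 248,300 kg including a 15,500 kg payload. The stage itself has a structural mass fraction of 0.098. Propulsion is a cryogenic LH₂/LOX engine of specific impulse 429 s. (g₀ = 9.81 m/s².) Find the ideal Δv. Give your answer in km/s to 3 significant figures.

Δv ≈ 7.86 km/s

Stage wet mass = m₀ − payload = 248,300 − 15,500 = 232,800 kg.
Stage dry mass = ε × stage wet mass = 0.098 × 232,800 = 22,814.4 kg.
Burnout mass m_f = stage dry + payload = 22,814.4 + 15,500 = 38,314.4 kg.
v_e = Isp · g₀ = 429 × 9.81 = 4208.5 m/s.
Rocket equation: Δv = v_e · ln(248,300/38,314.4) = 4208.5 × ln(6.481) = 4208.5 × 1.8688 ≈ 7865 m/s.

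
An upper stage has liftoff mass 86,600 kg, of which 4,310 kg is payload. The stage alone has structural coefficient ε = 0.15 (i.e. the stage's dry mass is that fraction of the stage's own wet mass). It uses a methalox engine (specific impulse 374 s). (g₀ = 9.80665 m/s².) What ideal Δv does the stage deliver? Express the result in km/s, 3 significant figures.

Δv ≈ 6.05 km/s

Stage wet mass = m₀ − payload = 86,600 − 4,310 = 82,290 kg.
Stage dry mass = ε × stage wet mass = 0.15 × 82,290 = 12,343.5 kg.
Burnout mass m_f = stage dry + payload = 12,343.5 + 4,310 = 16,653.5 kg.
v_e = Isp · g₀ = 374 × 9.80665 = 3667.7 m/s.
Δv = v_e · ln(86,600/16,653.5) = 3667.7 × ln(5.2) = 3667.7 × 1.6487 ≈ 6047 m/s.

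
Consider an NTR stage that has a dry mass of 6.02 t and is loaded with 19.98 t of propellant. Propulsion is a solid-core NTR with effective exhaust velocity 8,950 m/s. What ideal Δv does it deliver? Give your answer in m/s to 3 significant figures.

Δv ≈ 13100 m/s

m₀ = m_dry + m_prop = 6.02 + 19.98 = 26 t.
By the Tsiolkovsky rocket equation, Δv = v_e · ln(m₀/m_f) = 8950.0 × ln(4.319) = 8950.0 × 1.4630 ≈ 13093.9 m/s.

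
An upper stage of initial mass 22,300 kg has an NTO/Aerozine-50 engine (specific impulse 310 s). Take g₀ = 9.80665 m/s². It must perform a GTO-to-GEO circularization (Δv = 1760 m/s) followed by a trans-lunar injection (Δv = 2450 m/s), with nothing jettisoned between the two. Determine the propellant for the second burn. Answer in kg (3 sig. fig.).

propellant for the second burn ≈ 6920 kg

v_e = Isp · g₀ = 310 × 9.80665 = 3040.1 m/s.
After the first burn: m = 22300 × exp(−1760/3040.1) = 22300 × 0.56049 = 12,498.9 kg.
After the second burn: m = 12,498.9 × exp(−2450/3040.1) = 12,498.9 × 0.44668 = 5,583.01 kg.
Second-burn propellant = 12,498.9 − 5,583.01 = 6,915.89 kg.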